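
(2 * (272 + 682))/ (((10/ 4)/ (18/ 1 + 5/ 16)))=139761/ 10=13976.10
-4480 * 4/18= -8960/9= -995.56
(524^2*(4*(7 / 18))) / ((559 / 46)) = 176826944 / 5031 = 35147.47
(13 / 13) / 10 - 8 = -79 / 10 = -7.90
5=5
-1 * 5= -5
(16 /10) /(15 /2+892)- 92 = -827524 /8995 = -92.00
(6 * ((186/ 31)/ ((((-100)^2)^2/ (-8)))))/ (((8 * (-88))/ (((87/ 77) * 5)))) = 783/ 33880000000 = 0.00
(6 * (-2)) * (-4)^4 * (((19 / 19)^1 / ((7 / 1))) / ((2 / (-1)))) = 1536 / 7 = 219.43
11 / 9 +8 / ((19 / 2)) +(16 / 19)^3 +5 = 472952 / 61731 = 7.66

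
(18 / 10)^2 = 3.24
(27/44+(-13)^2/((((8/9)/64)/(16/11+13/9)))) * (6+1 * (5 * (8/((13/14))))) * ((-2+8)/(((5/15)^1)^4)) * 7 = 5889590420.54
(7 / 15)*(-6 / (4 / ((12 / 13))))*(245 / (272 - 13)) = -294 / 481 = -0.61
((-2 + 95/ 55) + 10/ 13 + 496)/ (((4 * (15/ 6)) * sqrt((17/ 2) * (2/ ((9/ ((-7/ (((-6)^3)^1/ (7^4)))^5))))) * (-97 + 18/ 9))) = -29812764096 * sqrt(714)/ 111880162542223075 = -0.00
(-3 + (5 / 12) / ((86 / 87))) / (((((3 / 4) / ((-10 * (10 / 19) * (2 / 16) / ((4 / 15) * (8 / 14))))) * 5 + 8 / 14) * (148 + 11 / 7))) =1086575 / 18728736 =0.06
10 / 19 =0.53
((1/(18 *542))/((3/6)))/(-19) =-1/92682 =-0.00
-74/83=-0.89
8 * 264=2112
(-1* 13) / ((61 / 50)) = -650 / 61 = -10.66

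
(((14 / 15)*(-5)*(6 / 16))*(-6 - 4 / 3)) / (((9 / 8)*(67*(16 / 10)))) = 385 / 3618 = 0.11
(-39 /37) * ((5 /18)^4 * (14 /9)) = -0.01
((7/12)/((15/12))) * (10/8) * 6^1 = 7/2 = 3.50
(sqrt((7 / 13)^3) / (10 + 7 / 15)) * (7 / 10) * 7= 1029 * sqrt(91) / 53066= 0.18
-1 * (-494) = 494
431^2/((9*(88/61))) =14307.35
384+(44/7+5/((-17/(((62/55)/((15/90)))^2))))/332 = 2294495603/5975585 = 383.98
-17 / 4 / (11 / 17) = -289 / 44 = -6.57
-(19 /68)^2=-361 /4624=-0.08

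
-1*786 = -786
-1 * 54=-54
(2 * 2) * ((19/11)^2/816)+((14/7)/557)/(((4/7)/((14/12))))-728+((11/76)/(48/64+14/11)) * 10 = -8454258720887/11624769354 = -727.26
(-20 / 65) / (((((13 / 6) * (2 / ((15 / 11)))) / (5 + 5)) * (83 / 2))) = -3600 / 154297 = -0.02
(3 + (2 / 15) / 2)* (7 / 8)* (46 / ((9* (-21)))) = -529 / 810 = -0.65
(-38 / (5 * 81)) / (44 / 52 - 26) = 494 / 132435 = 0.00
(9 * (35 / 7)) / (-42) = -15 / 14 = -1.07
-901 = -901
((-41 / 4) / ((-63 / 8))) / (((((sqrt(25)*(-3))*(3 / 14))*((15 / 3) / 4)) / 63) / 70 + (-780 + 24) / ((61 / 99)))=-3921568 / 3696697593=-0.00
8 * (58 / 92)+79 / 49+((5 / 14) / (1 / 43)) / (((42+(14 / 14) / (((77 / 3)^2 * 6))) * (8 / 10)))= 15969323831 / 2245159812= 7.11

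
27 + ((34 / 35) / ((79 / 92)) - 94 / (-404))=15842121 / 558530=28.36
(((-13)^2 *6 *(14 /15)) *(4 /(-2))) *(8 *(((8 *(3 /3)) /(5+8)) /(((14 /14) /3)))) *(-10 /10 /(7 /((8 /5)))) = 159744 /25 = 6389.76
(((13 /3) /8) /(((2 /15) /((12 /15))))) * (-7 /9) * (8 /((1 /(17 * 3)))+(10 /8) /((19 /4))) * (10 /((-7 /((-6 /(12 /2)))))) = -504205 /342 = -1474.28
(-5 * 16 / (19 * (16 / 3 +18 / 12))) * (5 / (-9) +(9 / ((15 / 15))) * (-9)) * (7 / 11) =822080 / 25707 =31.98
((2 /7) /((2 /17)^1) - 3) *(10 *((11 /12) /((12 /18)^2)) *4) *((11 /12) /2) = -605 /28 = -21.61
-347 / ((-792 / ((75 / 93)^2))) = 216875 / 761112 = 0.28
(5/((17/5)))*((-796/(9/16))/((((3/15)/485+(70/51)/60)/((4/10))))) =-617696000/17281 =-35744.23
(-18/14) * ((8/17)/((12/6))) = -36/119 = -0.30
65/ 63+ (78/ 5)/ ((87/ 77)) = 135551/ 9135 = 14.84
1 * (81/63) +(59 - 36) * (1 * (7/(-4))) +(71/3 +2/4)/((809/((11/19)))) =-50286953/1291164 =-38.95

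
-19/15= -1.27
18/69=6/23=0.26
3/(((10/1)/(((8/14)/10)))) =3/175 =0.02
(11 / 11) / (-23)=-1 / 23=-0.04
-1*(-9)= 9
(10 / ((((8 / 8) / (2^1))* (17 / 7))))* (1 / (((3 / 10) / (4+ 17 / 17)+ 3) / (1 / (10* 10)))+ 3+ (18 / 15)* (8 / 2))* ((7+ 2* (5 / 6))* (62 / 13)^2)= 1285018448 / 101439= 12667.89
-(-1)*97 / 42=97 / 42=2.31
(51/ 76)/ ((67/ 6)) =153/ 2546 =0.06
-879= -879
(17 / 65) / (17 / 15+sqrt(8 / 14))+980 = 14313089 / 14599 - 1530*sqrt(7) / 14599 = 980.14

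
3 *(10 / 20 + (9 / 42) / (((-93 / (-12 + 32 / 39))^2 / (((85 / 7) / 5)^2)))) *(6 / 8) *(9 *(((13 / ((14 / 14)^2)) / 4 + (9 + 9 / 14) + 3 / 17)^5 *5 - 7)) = 217890790111395830982373831167 / 10890027160526011703296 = 20008287.11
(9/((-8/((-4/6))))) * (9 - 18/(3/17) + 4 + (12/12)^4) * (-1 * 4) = 264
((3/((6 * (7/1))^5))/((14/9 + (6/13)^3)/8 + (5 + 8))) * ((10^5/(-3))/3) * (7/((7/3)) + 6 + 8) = -466862500/1422011815749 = -0.00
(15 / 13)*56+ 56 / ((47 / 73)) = 92624 / 611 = 151.59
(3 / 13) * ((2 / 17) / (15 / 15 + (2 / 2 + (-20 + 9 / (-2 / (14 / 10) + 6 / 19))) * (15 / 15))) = -0.00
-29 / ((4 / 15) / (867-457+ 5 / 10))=-357135 / 8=-44641.88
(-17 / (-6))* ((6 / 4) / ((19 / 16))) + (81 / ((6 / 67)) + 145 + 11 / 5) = 200503 / 190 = 1055.28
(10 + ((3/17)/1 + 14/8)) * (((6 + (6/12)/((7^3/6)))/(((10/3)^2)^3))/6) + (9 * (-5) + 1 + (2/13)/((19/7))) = -506217068639109/11522056000000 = -43.93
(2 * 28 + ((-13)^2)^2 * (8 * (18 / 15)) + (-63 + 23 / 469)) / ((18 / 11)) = 3536219126 / 21105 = 167553.62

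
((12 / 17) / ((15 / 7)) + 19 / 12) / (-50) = -1951 / 51000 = -0.04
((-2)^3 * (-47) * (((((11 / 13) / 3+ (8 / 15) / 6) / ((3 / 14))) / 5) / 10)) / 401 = 571144 / 17593875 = 0.03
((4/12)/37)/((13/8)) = 8/1443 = 0.01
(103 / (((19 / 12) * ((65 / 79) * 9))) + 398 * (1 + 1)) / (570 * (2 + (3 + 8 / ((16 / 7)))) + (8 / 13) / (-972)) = 0.17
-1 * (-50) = 50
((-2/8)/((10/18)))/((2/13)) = -117/40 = -2.92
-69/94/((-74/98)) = 3381/3478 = 0.97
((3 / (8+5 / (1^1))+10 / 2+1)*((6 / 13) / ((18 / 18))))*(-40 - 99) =-67554 / 169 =-399.73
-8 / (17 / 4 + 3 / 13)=-416 / 233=-1.79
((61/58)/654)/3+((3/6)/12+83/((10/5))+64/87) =9622097/227592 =42.28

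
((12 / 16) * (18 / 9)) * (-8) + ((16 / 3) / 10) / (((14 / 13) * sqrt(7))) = -12 + 52 * sqrt(7) / 735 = -11.81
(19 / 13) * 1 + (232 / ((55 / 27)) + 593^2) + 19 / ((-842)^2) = 178312607607153 / 506909260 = 351764.35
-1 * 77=-77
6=6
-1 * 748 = -748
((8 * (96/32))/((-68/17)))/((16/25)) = -75/8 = -9.38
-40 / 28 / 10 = -1 / 7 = -0.14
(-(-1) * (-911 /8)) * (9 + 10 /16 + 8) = -2007.05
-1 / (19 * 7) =-1 / 133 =-0.01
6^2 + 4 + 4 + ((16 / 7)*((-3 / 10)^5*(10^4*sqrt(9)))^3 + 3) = -774799853 / 875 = -885485.55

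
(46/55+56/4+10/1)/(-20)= -683/550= -1.24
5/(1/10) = 50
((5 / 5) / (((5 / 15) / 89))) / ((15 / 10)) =178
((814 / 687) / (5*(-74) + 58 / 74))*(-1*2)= 60236 / 9385107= 0.01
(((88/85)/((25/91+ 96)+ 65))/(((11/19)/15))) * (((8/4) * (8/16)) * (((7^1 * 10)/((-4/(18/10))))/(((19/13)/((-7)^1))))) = 521703/20791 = 25.09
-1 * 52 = -52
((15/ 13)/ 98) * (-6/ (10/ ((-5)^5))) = 28125/ 1274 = 22.08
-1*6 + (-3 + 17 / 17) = -8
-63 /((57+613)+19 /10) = -630 /6719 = -0.09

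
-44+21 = -23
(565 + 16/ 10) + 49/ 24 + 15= 70037/ 120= 583.64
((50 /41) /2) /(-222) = -0.00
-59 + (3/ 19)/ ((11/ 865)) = -9736/ 209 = -46.58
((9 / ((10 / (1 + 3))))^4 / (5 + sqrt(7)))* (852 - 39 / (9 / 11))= 17669.57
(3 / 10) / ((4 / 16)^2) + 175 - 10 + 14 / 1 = 919 / 5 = 183.80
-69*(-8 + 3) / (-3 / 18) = -2070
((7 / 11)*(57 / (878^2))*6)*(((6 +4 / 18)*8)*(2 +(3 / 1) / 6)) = 74480 / 2119931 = 0.04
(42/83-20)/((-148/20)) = 8090/3071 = 2.63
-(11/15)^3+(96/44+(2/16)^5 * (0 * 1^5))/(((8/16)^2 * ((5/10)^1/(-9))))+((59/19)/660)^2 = -371472130361/2358774000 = -157.49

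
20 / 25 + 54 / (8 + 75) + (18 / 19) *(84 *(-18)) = -11283202 / 7885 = -1430.97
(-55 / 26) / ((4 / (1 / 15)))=-11 / 312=-0.04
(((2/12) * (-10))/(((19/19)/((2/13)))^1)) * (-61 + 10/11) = 6610/429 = 15.41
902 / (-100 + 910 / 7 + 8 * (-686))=-451 / 2729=-0.17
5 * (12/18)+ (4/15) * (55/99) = 94/27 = 3.48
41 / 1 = 41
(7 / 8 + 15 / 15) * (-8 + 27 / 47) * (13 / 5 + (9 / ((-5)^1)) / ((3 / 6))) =5235 / 376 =13.92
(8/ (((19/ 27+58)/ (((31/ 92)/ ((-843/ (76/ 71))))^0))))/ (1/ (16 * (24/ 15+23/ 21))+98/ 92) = 22495104/ 179661335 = 0.13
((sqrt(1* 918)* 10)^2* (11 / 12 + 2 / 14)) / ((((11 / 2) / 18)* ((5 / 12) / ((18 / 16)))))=66178620 / 77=859462.60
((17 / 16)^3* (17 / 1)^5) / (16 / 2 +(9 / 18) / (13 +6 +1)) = 34878787205 / 164352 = 212220.04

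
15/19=0.79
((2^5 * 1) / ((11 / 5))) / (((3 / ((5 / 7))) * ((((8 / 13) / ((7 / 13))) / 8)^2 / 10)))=56000 / 33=1696.97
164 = 164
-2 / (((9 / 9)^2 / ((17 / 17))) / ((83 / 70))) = -83 / 35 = -2.37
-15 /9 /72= -5 /216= -0.02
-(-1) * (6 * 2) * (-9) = -108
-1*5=-5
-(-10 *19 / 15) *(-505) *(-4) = 76760 / 3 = 25586.67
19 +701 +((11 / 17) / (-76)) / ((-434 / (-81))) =403723269 / 560728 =720.00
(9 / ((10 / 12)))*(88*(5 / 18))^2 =19360 / 3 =6453.33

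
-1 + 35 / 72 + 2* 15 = 2123 / 72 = 29.49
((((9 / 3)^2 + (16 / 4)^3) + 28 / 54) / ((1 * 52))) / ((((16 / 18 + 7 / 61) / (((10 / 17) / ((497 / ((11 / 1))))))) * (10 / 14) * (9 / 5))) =6659675 / 466870014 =0.01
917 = 917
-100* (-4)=400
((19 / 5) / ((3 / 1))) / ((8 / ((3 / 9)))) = 19 / 360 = 0.05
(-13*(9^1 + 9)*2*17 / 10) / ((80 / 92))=-45747 / 50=-914.94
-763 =-763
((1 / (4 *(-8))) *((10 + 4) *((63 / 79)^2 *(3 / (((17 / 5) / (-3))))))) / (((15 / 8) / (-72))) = -3000564 / 106097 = -28.28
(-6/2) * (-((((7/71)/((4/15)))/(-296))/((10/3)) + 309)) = 155854467/168128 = 927.00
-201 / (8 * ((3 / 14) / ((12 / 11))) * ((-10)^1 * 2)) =1407 / 220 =6.40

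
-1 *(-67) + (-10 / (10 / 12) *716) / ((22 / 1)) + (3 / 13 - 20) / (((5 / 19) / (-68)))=4784.82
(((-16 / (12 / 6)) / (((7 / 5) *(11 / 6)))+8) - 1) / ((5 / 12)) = 3588 / 385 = 9.32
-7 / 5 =-1.40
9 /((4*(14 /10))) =45 /28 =1.61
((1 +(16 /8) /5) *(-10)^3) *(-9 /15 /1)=840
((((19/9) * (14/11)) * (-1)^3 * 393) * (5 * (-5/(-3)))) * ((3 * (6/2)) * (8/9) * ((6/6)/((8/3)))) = -871150/33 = -26398.48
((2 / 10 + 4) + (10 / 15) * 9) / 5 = 51 / 25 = 2.04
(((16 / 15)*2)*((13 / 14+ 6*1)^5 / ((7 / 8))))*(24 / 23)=549589776448 / 13529635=40621.18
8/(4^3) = 1/8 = 0.12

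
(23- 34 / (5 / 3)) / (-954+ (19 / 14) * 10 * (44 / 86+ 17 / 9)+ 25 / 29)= -1021293 / 361600370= -0.00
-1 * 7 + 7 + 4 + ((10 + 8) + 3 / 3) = 23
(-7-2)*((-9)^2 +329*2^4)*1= -48105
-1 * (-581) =581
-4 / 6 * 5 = -10 / 3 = -3.33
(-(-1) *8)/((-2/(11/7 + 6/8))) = -65/7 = -9.29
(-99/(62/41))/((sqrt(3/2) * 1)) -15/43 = -53.80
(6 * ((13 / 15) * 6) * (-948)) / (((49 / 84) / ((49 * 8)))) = -99380736 / 5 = -19876147.20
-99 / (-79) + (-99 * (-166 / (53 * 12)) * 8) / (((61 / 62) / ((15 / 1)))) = 805257387 / 255407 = 3152.84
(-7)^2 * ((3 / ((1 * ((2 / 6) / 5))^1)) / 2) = 2205 / 2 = 1102.50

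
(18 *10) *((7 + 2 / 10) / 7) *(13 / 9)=1872 / 7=267.43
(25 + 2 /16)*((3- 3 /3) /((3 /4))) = 67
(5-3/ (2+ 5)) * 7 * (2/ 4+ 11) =368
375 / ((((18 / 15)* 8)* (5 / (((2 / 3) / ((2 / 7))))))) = 875 / 48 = 18.23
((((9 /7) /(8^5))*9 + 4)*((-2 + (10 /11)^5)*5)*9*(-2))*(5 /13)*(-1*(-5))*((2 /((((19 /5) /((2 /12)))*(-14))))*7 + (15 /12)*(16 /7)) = 85785994863590625 /31935696945152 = 2686.21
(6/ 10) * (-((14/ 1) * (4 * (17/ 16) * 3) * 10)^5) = -10872823862919375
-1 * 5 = -5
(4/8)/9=1/18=0.06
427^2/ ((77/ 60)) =1562820/ 11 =142074.55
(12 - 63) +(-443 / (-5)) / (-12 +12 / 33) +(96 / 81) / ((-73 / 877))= -91899083 / 1261440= -72.85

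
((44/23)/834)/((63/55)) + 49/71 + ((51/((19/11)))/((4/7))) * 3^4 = 13648361714093/3260441268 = 4186.05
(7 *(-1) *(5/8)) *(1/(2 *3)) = -35/48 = -0.73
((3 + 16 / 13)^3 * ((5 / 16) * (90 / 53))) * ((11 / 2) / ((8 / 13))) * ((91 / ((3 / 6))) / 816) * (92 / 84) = 1052321875 / 11994112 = 87.74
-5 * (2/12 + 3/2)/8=-25/24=-1.04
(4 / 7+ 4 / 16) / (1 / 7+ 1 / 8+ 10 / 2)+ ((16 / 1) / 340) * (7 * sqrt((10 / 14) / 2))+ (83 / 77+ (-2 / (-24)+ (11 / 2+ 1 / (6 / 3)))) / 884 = 3040427 / 18535440+ 2 * sqrt(70) / 85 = 0.36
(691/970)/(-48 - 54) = -691/98940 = -0.01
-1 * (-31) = 31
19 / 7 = 2.71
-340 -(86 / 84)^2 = -601609 / 1764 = -341.05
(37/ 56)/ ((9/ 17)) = 1.25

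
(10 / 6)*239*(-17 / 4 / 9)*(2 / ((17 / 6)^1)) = -1195 / 9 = -132.78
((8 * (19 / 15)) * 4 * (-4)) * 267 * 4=-865792 / 5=-173158.40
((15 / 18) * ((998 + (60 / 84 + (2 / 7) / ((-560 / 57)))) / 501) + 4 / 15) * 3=11358251 / 1963920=5.78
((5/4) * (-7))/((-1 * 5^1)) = 7/4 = 1.75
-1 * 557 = -557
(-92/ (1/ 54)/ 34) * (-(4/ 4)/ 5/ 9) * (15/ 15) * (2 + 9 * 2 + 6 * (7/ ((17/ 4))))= 140208/ 1445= 97.03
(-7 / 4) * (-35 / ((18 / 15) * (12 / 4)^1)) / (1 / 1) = 1225 / 72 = 17.01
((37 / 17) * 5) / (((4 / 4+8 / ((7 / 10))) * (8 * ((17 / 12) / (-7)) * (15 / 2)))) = -1813 / 25143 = -0.07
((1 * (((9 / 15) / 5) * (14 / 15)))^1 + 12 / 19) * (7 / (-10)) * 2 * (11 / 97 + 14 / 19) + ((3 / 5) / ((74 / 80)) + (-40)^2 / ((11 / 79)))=102352584704622 / 8907449375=11490.67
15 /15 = 1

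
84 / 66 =14 / 11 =1.27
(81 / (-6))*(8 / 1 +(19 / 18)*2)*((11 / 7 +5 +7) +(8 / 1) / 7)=-4017 / 2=-2008.50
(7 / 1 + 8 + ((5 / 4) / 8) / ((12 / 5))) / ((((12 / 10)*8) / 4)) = 28925 / 4608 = 6.28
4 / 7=0.57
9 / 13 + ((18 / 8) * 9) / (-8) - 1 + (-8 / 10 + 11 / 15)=-18131 / 6240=-2.91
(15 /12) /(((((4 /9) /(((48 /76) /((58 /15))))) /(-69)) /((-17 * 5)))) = 11876625 /4408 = 2694.33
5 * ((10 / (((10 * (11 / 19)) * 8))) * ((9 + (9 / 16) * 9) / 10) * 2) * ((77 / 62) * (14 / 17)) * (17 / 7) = 29925 / 3968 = 7.54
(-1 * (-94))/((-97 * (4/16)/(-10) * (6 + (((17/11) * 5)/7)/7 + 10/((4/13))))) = 4053280/4042281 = 1.00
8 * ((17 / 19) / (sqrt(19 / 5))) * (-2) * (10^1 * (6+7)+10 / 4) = -973.06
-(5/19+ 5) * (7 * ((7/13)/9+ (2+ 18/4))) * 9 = -537250/247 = -2175.10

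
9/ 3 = 3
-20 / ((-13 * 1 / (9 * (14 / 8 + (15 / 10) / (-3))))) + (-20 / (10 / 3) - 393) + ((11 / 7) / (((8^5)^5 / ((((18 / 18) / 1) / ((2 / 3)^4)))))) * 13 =-20995414709247264877122008013 / 55006124792465627449131008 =-381.69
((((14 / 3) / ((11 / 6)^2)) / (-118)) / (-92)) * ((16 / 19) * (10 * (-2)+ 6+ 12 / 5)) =-0.00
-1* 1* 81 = -81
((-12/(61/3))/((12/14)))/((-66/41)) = 287/671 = 0.43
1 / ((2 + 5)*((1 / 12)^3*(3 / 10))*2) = 2880 / 7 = 411.43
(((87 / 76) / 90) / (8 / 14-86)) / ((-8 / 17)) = 3451 / 10907520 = 0.00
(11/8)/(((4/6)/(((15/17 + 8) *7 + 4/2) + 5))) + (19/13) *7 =67585/442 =152.91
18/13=1.38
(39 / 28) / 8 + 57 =57.17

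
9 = 9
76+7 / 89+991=94970 / 89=1067.08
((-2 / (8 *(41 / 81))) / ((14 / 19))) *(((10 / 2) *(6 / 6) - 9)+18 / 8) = 1539 / 1312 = 1.17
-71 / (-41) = 71 / 41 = 1.73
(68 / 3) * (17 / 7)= 1156 / 21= 55.05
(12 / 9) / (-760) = -0.00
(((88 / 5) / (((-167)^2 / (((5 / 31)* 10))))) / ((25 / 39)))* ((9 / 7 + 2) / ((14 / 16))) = 1262976 / 211816955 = 0.01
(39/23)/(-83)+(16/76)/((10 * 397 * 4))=-2939861/143995870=-0.02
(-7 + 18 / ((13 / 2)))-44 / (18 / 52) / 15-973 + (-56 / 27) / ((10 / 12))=-346856 / 351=-988.19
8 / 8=1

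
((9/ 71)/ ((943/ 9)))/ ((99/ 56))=504/ 736483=0.00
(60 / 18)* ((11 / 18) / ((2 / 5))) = 275 / 54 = 5.09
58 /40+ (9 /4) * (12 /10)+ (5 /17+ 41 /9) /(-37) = 455023 /113220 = 4.02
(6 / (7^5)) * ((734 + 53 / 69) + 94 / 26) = 0.26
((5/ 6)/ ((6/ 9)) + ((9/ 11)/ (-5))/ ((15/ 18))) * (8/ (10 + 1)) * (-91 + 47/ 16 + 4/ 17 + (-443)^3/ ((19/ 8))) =-11539870805303/ 411400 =-28050245.03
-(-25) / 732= 0.03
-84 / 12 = -7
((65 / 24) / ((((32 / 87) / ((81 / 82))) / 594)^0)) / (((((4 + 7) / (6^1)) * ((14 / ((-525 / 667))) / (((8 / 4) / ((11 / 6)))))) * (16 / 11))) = -14625 / 234784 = -0.06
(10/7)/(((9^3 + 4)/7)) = 10/733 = 0.01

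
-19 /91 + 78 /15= 2271 /455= 4.99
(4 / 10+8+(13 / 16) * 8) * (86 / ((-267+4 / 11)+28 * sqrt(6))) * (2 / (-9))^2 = -118119452 / 464784075 - 12403952 * sqrt(6) / 464784075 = -0.32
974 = 974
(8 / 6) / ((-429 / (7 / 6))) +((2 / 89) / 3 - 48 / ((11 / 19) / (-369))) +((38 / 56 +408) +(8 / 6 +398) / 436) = 32514628677161 / 1048755708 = 31003.05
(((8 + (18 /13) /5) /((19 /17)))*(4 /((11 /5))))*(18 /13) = 658512 /35321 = 18.64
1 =1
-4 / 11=-0.36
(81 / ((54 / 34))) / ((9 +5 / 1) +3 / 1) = 3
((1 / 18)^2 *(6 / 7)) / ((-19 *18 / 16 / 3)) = -4 / 10773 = -0.00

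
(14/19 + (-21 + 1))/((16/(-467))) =85461/152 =562.24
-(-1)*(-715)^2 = 511225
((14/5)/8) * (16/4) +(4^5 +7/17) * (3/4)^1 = 261701/340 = 769.71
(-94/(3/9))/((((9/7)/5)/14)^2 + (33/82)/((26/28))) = -12029490200/18502091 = -650.17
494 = 494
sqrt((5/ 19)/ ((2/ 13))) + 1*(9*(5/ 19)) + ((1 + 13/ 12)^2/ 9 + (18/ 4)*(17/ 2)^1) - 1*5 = sqrt(2470)/ 38 + 888943/ 24624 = 37.41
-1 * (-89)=89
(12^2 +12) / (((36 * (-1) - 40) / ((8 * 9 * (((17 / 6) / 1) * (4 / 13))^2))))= -27744 / 247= -112.32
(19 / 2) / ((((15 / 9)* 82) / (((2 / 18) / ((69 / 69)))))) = 19 / 2460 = 0.01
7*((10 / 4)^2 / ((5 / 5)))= 175 / 4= 43.75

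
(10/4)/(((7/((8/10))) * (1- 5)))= -0.07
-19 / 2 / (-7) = 19 / 14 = 1.36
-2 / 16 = -1 / 8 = -0.12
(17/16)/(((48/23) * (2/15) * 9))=1955/4608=0.42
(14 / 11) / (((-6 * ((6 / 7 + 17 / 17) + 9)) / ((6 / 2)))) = -0.06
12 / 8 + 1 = 2.50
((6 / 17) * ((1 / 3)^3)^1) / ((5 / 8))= 16 / 765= 0.02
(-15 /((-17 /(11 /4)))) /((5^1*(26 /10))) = 165 /884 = 0.19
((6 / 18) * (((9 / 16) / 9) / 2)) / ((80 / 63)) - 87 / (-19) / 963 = 202319 / 15613440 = 0.01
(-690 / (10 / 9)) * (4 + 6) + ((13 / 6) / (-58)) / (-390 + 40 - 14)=-6210.00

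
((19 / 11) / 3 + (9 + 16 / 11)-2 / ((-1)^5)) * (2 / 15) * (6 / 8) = 43 / 33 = 1.30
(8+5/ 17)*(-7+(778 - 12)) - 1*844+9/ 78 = 2409497/ 442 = 5451.35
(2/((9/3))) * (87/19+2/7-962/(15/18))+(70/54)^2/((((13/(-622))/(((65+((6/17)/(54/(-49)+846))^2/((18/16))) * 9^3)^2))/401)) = -822765914300206864111715996041687/11365657222041281250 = -72390526850011.53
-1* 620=-620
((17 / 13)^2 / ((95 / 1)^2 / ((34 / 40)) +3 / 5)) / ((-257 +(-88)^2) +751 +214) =24565 / 1289193017788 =0.00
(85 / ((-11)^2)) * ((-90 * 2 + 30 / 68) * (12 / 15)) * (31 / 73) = -34410 / 803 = -42.85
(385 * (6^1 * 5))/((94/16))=92400/47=1965.96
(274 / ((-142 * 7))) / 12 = -137 / 5964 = -0.02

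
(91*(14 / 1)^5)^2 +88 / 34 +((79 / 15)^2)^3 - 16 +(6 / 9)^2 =463830835454639047743857 / 193640625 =2395317797877584.04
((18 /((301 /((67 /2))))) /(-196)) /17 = -603 /1002932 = -0.00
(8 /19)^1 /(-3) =-8 /57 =-0.14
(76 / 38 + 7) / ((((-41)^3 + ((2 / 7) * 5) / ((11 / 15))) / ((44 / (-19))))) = 30492 / 100828573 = 0.00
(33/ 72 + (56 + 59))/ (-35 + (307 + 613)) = 2771/ 21240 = 0.13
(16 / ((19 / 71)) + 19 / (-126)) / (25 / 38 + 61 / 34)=2427175 / 99792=24.32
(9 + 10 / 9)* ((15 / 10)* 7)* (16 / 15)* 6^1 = 10192 / 15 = 679.47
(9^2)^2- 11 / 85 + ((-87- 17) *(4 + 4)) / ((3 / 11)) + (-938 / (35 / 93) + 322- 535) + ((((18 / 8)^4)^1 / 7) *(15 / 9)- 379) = 39472757 / 91392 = 431.91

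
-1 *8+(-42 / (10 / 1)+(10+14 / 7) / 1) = -1 / 5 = -0.20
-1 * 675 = -675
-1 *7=-7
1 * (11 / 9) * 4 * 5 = 220 / 9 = 24.44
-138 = -138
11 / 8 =1.38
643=643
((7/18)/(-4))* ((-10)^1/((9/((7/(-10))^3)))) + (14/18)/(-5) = -12481/64800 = -0.19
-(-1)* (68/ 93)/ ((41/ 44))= 2992/ 3813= 0.78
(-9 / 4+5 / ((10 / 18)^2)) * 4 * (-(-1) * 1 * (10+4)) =3906 / 5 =781.20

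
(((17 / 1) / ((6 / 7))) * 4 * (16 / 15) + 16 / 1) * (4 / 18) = 9056 / 405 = 22.36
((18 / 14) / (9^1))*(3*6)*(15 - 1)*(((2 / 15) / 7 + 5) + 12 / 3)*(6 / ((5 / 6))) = 409104 / 175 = 2337.74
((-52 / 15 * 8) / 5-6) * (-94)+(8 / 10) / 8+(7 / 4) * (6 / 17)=1384783 / 1275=1086.10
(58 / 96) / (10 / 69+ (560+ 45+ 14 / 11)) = 7337 / 7364336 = 0.00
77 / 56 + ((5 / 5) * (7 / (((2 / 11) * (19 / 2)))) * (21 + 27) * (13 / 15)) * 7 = 897941 / 760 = 1181.50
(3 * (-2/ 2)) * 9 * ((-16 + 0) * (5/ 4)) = 540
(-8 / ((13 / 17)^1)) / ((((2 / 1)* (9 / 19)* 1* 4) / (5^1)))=-1615 / 117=-13.80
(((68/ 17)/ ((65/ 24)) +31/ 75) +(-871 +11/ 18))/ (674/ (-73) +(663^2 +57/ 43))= -15948370663/ 8071726279500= -0.00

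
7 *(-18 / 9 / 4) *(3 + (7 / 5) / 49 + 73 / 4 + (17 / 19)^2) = -1115879 / 14440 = -77.28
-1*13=-13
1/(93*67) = 1/6231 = 0.00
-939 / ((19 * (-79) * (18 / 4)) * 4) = 313 / 9006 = 0.03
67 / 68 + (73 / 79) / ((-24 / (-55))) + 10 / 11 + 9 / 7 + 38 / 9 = 70881571 / 7445592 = 9.52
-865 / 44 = -19.66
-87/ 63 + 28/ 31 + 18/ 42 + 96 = 62464/ 651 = 95.95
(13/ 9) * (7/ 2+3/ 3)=13/ 2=6.50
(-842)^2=708964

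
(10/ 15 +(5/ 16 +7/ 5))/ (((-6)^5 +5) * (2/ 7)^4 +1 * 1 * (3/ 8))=-1370971/ 29624550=-0.05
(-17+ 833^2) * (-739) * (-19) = 9742656752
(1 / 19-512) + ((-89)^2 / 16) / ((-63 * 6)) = -58979395 / 114912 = -513.26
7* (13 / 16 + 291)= 2042.69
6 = 6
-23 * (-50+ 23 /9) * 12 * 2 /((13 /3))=78568 /13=6043.69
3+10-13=0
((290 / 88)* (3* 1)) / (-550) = -87 / 4840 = -0.02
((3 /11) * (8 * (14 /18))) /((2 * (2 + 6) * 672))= 1 /6336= 0.00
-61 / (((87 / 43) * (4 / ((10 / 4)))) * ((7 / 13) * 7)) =-170495 / 34104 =-5.00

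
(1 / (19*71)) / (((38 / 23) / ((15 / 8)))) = 345 / 410096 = 0.00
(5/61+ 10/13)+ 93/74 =123699/58682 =2.11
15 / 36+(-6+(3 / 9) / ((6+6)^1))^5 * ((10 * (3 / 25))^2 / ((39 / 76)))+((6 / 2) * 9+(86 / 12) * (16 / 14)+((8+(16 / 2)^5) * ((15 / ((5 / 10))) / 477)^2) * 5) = -6645038036691203 / 322006321728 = -20636.36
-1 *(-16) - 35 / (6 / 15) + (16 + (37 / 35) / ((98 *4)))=-761423 / 13720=-55.50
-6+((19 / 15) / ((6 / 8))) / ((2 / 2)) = -194 / 45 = -4.31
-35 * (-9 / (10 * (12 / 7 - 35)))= -441 / 466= -0.95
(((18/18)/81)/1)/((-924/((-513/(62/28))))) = 19/6138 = 0.00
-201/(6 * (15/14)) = -469/15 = -31.27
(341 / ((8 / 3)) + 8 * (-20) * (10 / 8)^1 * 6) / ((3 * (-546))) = 0.65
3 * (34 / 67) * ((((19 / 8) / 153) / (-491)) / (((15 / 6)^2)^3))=-304 / 1542046875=-0.00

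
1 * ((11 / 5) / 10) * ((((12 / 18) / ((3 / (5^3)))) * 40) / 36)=550 / 81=6.79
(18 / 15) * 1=6 / 5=1.20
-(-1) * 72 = 72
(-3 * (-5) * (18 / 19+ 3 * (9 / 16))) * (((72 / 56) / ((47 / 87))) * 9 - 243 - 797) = -4026382695 / 100016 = -40257.39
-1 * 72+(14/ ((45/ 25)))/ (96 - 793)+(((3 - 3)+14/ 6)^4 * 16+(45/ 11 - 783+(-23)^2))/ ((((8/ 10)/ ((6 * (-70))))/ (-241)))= 5876446267367/ 207009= 28387395.08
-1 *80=-80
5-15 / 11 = 40 / 11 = 3.64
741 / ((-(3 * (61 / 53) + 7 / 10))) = -178.43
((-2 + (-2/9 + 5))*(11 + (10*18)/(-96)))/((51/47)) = 85775/3672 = 23.36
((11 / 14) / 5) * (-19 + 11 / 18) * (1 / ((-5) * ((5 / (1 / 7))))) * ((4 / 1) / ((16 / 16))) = 3641 / 55125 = 0.07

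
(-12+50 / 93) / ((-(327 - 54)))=82 / 1953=0.04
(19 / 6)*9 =28.50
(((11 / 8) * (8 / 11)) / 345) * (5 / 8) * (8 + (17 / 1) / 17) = 3 / 184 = 0.02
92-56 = 36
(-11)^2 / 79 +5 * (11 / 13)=5918 / 1027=5.76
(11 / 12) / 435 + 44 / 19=229889 / 99180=2.32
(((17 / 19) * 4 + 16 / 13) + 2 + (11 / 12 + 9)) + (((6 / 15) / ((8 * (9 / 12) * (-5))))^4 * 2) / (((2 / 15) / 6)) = 11619611351 / 694687500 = 16.73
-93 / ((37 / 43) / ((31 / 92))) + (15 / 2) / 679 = -84149421 / 2311316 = -36.41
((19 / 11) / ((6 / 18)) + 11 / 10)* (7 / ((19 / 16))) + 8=45.03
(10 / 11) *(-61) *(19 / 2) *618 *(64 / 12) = -19100320 / 11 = -1736392.73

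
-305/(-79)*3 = 11.58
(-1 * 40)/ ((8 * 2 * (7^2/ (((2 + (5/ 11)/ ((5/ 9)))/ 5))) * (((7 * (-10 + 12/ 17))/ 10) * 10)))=527/ 1192268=0.00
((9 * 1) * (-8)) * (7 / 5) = -504 / 5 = -100.80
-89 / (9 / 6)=-59.33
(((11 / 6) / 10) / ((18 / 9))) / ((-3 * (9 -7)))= -11 / 720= -0.02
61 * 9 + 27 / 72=4395 / 8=549.38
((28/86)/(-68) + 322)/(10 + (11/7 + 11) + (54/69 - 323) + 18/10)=-126319795/116845964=-1.08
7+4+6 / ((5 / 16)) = 151 / 5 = 30.20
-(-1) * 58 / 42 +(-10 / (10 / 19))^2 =7610 / 21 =362.38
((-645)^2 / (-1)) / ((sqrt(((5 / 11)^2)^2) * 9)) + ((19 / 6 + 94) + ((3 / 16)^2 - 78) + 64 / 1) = -171759973 / 768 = -223645.80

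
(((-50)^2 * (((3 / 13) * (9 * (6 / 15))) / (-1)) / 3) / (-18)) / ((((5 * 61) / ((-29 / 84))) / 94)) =-4.09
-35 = -35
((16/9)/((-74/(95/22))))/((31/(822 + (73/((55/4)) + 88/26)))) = -5015544/1804231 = -2.78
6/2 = 3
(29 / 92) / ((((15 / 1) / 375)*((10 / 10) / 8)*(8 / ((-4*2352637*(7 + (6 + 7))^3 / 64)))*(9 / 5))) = -1066038640625 / 207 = -5149945123.79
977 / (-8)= -977 / 8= -122.12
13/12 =1.08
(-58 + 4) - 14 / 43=-2336 / 43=-54.33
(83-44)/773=39/773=0.05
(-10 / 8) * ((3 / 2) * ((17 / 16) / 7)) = -255 / 896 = -0.28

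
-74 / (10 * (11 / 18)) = -666 / 55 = -12.11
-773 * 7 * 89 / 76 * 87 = -41897373 / 76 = -551281.22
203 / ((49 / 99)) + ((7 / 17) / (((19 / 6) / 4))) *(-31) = 890877 / 2261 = 394.02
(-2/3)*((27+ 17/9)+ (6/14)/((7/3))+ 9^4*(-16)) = 92563190/1323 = 69964.62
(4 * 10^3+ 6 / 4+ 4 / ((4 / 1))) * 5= 40025 / 2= 20012.50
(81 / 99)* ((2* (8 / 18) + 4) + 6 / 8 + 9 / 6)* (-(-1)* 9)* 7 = 16191 / 44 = 367.98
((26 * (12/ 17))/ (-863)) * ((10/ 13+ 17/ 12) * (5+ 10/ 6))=-13640/ 44013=-0.31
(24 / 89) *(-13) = -312 / 89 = -3.51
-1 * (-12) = 12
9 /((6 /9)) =27 /2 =13.50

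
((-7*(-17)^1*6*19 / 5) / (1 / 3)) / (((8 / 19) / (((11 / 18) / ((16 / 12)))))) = 1417647 / 160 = 8860.29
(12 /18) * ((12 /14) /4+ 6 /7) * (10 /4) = 25 /14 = 1.79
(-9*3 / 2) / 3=-4.50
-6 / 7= -0.86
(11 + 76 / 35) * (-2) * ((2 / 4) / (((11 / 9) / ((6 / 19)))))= -24894 / 7315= -3.40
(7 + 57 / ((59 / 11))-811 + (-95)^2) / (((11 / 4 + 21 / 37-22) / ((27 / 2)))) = -970360668 / 163135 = -5948.21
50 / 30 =5 / 3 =1.67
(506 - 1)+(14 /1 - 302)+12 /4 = 220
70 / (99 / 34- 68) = -2380 / 2213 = -1.08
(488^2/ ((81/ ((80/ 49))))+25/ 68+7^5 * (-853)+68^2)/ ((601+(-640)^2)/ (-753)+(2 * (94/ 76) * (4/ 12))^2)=350368114252599529/ 13305472401312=26332.63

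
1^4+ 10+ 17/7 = 94/7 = 13.43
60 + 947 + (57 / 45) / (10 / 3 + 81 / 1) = 1273874 / 1265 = 1007.02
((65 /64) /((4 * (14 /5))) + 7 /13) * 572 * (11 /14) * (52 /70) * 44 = 507202839 /54880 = 9242.03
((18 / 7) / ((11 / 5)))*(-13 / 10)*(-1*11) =117 / 7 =16.71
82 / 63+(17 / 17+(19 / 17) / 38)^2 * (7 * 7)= 3876367 / 72828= 53.23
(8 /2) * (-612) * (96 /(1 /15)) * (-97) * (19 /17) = 382164480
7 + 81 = 88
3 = 3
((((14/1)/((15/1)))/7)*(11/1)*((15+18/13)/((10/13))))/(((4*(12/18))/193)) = 452199/200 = 2261.00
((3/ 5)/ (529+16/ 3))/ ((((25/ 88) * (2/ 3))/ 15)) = 3564/ 40075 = 0.09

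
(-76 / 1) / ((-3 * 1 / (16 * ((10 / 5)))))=2432 / 3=810.67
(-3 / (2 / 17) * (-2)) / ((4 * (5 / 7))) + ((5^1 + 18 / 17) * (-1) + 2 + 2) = 5369 / 340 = 15.79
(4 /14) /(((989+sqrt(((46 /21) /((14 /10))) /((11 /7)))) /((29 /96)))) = 13717 /157179632 - 29 *sqrt(53130) /75917762256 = 0.00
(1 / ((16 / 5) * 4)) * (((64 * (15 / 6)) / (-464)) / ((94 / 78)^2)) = -38025 / 2049952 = -0.02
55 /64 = 0.86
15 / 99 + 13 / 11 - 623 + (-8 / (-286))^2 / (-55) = -2097556223 / 3374085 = -621.67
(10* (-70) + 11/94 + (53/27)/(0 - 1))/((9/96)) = -28500560/3807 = -7486.36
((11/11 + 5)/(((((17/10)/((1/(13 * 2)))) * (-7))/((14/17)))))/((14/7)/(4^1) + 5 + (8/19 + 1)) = -0.00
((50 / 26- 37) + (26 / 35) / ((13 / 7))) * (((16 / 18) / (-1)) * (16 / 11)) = 288512 / 6435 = 44.83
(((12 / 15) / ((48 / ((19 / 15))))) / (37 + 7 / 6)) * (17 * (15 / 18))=323 / 41220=0.01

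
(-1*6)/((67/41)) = -246/67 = -3.67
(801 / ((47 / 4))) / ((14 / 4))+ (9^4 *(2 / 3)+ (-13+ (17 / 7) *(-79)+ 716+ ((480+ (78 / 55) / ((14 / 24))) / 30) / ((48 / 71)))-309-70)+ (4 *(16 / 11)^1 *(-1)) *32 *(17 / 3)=1264614781 / 361900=3494.38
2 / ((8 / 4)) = 1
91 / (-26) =-7 / 2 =-3.50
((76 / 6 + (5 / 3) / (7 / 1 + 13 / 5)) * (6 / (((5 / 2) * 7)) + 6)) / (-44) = -68413 / 36960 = -1.85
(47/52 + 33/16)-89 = -17895/208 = -86.03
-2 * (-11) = 22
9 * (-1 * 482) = -4338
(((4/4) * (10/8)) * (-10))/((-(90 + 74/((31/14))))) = 775/7652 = 0.10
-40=-40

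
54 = 54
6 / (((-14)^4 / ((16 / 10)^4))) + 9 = 13507161 / 1500625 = 9.00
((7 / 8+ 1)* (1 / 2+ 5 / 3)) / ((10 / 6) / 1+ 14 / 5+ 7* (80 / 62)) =30225 / 100432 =0.30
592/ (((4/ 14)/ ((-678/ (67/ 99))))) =-139076784/ 67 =-2075772.90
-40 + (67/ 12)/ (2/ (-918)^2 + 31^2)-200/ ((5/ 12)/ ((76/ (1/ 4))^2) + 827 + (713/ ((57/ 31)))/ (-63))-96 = -6327564331832259810413/ 46444983739765231874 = -136.24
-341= -341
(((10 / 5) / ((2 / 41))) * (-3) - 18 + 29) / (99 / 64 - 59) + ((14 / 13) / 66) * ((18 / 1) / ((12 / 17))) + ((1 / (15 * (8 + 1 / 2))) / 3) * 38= 1982945687 / 804490830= 2.46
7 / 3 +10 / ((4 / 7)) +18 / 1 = 227 / 6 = 37.83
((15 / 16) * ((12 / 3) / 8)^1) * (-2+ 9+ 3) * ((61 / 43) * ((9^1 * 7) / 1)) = 288225 / 688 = 418.93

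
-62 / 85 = -0.73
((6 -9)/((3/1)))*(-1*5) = 5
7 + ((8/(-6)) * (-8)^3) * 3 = 2055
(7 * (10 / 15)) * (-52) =-728 / 3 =-242.67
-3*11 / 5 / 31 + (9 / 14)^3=22443 / 425320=0.05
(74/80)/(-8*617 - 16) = -37/198080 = -0.00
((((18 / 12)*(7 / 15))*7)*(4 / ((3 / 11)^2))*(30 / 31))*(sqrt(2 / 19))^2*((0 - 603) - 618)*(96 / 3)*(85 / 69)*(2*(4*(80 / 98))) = -342916710400 / 40641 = -8437703.56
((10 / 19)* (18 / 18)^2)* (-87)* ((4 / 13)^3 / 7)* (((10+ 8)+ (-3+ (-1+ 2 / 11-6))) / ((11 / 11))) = -5011200 / 3214211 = -1.56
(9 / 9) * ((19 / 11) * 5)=95 / 11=8.64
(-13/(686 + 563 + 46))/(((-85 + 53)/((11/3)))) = 143/124320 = 0.00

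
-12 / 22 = -6 / 11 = -0.55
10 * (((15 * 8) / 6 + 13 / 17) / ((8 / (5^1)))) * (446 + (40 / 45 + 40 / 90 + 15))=12240275 / 204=60001.35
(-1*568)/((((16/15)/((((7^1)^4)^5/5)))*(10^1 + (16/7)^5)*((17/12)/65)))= -55701285117742782155018745/10341491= -5386194806700772853.26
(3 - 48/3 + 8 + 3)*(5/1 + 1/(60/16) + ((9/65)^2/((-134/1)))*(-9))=-8947357/849225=-10.54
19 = 19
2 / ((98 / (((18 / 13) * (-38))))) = -684 / 637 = -1.07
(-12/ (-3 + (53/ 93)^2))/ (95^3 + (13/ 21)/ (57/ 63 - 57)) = 20377044/ 3894849376451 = 0.00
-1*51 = -51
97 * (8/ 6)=129.33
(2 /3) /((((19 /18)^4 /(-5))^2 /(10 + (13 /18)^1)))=1969307769600 /16983563041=115.95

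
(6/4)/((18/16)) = 4/3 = 1.33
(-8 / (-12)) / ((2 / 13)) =13 / 3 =4.33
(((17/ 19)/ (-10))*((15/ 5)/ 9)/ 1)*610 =-1037/ 57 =-18.19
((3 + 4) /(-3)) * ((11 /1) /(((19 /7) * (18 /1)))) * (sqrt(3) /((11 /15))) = -245 * sqrt(3) /342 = -1.24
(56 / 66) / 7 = 4 / 33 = 0.12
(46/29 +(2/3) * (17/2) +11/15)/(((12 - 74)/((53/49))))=-30687/220255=-0.14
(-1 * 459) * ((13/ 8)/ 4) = -5967/ 32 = -186.47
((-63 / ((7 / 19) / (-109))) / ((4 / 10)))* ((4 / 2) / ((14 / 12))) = 559170 / 7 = 79881.43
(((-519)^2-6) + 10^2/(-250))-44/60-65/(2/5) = 8075741/30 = 269191.37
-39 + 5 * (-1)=-44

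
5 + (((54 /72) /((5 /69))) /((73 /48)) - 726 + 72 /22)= -2854351 /4015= -710.92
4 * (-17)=-68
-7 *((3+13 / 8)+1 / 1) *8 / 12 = -105 / 4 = -26.25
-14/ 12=-7/ 6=-1.17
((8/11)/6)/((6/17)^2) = 289/297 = 0.97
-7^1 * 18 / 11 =-126 / 11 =-11.45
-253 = -253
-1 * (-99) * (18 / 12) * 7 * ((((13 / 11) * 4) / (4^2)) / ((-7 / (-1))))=351 / 8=43.88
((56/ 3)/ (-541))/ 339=-56/ 550197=-0.00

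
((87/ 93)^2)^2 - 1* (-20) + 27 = 44112768/ 923521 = 47.77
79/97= 0.81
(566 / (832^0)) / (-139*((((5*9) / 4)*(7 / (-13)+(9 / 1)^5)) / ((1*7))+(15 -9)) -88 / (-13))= -103012 / 2400913381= -0.00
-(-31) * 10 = 310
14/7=2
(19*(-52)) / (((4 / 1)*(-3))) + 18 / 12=503 / 6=83.83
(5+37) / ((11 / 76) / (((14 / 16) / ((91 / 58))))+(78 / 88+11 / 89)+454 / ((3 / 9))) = 0.03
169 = 169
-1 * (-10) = 10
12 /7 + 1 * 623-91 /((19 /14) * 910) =624.64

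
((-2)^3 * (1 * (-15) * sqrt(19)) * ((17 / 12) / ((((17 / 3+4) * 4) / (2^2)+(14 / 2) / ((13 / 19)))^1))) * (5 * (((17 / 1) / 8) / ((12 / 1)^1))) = 32.97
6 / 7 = 0.86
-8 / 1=-8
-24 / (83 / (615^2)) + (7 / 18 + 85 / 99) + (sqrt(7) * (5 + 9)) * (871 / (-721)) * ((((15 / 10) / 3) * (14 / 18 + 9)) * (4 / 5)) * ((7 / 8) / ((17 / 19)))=-1797304699 / 16434 - 5097092 * sqrt(7) / 78795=-109536.17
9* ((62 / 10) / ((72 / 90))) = 279 / 4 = 69.75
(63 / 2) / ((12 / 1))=21 / 8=2.62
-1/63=-0.02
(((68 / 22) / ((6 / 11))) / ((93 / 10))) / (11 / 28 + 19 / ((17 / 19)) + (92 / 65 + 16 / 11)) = 57857800 / 2326211883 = 0.02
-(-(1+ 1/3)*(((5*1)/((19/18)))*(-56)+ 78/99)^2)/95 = 109993049104/112041765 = 981.71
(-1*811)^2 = 657721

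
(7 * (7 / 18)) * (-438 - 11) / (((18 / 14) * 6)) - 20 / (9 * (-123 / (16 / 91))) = -574588597 / 3626532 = -158.44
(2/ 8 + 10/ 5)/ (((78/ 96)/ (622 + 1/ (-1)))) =22356/ 13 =1719.69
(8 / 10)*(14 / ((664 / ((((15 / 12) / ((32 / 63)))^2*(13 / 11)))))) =1805895 / 14958592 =0.12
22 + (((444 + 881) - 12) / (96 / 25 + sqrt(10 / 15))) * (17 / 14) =42210446 / 92393 - 13950625 * sqrt(6) / 369572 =364.39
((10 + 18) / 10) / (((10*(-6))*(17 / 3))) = -7 / 850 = -0.01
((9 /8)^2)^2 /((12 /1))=2187 /16384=0.13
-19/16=-1.19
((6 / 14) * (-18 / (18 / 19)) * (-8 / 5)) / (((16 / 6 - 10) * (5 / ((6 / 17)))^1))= -0.13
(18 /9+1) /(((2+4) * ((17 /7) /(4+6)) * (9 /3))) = 0.69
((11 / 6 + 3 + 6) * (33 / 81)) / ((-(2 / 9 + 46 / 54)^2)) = -6435 / 1682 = -3.83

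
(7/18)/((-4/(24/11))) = -7/33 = -0.21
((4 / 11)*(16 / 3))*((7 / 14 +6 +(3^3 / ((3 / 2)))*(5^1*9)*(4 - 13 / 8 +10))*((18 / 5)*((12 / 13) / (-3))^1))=-15406464 / 715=-21547.50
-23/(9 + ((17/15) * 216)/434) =-24955/10377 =-2.40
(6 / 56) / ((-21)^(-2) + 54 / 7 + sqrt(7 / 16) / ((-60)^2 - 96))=3509695429632 / 252772350050593 - 32450544 * sqrt(7) / 252772350050593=0.01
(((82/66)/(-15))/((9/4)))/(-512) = 41/570240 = 0.00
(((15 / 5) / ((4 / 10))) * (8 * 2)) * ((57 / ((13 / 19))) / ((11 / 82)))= 10656720 / 143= 74522.52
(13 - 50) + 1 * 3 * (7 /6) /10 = -733 /20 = -36.65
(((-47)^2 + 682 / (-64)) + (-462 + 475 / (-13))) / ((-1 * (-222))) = 707119 / 92352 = 7.66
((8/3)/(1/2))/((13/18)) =96/13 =7.38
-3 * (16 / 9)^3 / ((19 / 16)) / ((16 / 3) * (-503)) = 4096 / 774117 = 0.01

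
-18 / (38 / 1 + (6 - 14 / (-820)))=-7380 / 18047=-0.41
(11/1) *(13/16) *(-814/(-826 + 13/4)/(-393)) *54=-174603/143707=-1.21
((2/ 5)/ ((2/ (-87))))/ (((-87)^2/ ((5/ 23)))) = -1/ 2001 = -0.00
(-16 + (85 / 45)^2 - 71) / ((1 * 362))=-3379 / 14661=-0.23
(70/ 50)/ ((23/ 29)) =203/ 115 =1.77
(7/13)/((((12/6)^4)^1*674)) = 0.00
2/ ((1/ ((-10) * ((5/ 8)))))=-25/ 2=-12.50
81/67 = 1.21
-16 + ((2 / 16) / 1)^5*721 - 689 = -23100719 / 32768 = -704.98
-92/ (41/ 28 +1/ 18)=-23184/ 383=-60.53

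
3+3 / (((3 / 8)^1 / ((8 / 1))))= 67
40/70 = 4/7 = 0.57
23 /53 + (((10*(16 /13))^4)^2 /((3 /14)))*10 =3186865733688285419749 /129701184639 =24570829808.21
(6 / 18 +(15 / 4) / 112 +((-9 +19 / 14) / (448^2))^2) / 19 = 8688344532523 / 450031572221952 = 0.02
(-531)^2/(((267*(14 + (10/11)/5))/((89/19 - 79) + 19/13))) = -6201418905/1143116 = -5425.01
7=7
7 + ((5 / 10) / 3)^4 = 9073 / 1296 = 7.00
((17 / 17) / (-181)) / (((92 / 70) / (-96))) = 1680 / 4163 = 0.40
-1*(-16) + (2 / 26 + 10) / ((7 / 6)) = 2242 / 91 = 24.64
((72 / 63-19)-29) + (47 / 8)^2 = -5529 / 448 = -12.34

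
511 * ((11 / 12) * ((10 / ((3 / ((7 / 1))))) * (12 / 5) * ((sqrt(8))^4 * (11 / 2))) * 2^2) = 110801152 / 3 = 36933717.33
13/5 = 2.60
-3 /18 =-0.17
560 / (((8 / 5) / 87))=30450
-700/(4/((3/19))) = -27.63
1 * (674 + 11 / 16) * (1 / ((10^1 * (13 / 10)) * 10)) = 2159 / 416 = 5.19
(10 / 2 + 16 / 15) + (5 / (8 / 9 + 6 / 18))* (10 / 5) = 2351 / 165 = 14.25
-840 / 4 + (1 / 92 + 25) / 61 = -1176219 / 5612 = -209.59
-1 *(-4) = 4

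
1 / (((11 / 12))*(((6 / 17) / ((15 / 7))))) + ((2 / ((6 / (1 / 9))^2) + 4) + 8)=2090849 / 112266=18.62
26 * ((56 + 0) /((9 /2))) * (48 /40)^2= 11648 /25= 465.92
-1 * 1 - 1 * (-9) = 8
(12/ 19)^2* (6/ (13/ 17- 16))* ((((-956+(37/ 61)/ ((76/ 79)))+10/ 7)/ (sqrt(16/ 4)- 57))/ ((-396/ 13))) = 41049367866/ 458927219135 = 0.09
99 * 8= 792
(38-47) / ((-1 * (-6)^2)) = 1 / 4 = 0.25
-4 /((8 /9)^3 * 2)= -729 /256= -2.85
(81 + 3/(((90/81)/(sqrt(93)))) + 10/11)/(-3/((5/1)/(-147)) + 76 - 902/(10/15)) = -4505/65384 - 27* sqrt(93)/11888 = -0.09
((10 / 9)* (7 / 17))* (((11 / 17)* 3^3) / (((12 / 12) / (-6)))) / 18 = -770 / 289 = -2.66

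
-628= -628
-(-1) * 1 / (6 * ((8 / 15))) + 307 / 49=5157 / 784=6.58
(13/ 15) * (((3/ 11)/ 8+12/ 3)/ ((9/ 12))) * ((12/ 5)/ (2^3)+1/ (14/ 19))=26767/ 3465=7.72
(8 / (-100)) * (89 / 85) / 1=-178 / 2125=-0.08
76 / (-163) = -76 / 163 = -0.47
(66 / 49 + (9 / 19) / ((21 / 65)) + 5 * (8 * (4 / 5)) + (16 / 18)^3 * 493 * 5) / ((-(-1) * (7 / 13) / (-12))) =-62328453148 / 1583631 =-39357.94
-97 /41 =-2.37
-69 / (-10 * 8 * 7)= 69 / 560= 0.12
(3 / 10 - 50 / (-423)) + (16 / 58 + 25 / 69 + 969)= 2736926783 / 2821410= 970.06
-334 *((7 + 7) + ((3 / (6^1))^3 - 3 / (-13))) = -249331 / 52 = -4794.83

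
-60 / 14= -30 / 7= -4.29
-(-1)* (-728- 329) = -1057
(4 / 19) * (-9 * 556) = -20016 / 19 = -1053.47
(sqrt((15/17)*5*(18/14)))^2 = 675/119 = 5.67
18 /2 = 9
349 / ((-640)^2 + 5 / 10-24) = 698 / 819153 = 0.00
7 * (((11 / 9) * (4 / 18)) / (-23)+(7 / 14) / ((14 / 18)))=16459 / 3726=4.42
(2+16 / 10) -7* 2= -52 / 5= -10.40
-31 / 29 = -1.07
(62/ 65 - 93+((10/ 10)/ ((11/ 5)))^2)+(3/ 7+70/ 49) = -4953981/ 55055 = -89.98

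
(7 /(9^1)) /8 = 7 /72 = 0.10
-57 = -57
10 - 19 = -9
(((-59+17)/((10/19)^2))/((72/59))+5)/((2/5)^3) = -715465/384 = -1863.19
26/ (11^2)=26/ 121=0.21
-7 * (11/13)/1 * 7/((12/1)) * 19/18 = -10241/2808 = -3.65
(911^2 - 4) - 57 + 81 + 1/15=12449116/15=829941.07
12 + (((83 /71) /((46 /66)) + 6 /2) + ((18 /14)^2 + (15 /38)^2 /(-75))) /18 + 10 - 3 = 13415810635 /693267288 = 19.35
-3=-3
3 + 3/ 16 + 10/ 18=539/ 144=3.74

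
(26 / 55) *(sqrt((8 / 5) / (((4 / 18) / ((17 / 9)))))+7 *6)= 52 *sqrt(85) / 275+1092 / 55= 21.60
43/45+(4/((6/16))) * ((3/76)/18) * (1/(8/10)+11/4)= 299/285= 1.05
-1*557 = -557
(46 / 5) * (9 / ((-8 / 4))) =-207 / 5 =-41.40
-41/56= -0.73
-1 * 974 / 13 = -974 / 13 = -74.92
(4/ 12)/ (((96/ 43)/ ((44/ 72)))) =473/ 5184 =0.09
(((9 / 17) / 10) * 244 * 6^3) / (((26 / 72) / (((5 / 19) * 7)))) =59766336 / 4199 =14233.47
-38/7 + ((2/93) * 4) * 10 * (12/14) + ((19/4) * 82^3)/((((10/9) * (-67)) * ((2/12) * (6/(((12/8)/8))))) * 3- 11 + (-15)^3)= -2578419293/4469549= -576.89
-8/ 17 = -0.47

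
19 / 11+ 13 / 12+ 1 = 503 / 132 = 3.81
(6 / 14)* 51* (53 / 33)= 2703 / 77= 35.10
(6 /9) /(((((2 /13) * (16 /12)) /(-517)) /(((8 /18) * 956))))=-6425276 /9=-713919.56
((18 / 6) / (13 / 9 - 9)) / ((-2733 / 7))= 63 / 61948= 0.00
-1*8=-8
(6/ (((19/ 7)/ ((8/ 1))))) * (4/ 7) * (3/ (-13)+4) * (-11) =-418.98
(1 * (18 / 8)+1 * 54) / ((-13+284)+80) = 25 / 156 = 0.16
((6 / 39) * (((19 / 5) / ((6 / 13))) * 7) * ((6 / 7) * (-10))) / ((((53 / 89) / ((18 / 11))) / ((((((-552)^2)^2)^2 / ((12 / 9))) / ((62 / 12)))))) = -4722818324582770650963247104 / 18073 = -261319002079498182424791.00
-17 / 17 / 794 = -1 / 794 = -0.00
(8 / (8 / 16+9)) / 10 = 8 / 95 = 0.08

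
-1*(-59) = 59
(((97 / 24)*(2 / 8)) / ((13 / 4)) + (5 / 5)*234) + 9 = 75913 / 312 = 243.31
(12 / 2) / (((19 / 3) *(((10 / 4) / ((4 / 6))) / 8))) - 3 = -93 / 95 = -0.98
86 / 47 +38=1872 / 47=39.83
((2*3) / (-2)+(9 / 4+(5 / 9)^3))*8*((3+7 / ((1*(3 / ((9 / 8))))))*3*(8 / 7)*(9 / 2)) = -1205 / 3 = -401.67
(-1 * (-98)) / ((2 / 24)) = 1176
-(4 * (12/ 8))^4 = -1296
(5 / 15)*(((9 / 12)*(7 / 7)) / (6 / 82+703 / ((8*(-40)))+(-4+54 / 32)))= -3280 / 58203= -0.06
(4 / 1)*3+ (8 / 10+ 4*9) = 244 / 5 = 48.80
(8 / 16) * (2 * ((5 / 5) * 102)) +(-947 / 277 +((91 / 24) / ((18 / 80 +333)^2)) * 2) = 14554278527761 / 147637322271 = 98.58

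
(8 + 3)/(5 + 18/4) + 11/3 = 275/57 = 4.82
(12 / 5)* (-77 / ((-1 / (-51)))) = -47124 / 5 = -9424.80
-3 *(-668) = 2004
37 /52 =0.71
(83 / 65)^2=1.63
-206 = -206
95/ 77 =1.23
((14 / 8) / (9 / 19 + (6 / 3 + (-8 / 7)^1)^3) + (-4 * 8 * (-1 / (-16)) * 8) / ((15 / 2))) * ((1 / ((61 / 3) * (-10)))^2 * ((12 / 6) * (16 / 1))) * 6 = -944652 / 371634875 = -0.00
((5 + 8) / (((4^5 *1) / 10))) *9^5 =3838185 / 512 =7496.46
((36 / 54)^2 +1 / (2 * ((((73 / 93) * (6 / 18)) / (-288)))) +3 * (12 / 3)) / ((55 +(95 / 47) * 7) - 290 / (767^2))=-222081450656 / 28548525735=-7.78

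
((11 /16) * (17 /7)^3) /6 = 54043 /32928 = 1.64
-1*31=-31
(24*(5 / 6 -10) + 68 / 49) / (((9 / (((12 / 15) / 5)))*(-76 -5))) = 42848 / 893025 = 0.05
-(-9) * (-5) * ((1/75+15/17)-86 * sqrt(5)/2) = 4286.49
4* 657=2628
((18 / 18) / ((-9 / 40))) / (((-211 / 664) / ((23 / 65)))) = 4.95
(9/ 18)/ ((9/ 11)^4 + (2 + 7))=14641/ 276660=0.05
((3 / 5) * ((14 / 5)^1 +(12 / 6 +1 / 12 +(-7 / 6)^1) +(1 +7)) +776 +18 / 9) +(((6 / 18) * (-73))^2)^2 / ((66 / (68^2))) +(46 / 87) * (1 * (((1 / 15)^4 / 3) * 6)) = 4760265289350323 / 193792500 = 24563723.00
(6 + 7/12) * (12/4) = 79/4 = 19.75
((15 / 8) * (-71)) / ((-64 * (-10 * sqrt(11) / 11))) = -0.69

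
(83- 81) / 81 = 0.02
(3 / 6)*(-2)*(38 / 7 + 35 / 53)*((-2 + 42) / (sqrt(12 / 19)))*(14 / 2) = -15060*sqrt(57) / 53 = -2145.29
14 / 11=1.27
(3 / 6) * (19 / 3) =19 / 6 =3.17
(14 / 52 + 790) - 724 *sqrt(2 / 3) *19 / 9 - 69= 18753 / 26 - 13756 *sqrt(6) / 27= -526.70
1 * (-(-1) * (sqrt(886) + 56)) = sqrt(886) + 56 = 85.77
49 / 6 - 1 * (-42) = 301 / 6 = 50.17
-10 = -10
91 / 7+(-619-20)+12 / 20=-3127 / 5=-625.40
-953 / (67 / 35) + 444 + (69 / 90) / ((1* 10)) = -53.76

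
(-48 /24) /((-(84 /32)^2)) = 0.29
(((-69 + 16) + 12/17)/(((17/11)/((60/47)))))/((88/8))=-53340/13583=-3.93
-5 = -5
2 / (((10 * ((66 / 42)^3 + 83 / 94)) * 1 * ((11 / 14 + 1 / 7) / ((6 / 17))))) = 2708328 / 169709215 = 0.02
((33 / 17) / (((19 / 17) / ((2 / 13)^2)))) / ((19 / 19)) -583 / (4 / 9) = -16847589 / 12844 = -1311.71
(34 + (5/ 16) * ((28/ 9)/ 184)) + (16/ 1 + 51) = 669059/ 6624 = 101.01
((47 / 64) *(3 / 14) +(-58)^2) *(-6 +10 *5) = 33157135 / 224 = 148022.92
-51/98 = -0.52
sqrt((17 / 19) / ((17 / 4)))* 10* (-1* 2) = -40* sqrt(19) / 19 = -9.18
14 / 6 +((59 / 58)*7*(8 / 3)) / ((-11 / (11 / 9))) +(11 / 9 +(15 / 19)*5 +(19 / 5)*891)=252253898 / 74385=3391.19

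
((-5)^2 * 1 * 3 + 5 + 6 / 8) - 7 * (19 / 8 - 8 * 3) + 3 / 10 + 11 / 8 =1169 / 5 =233.80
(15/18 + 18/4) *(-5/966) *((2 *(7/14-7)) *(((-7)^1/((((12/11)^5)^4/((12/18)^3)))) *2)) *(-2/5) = 8745749934123280119613/83698767960113040850944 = 0.10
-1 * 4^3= -64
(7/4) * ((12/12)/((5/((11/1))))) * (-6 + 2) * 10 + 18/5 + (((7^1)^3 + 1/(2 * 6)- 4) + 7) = 11741/60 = 195.68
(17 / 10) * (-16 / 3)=-136 / 15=-9.07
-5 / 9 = -0.56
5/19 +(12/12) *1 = 24/19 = 1.26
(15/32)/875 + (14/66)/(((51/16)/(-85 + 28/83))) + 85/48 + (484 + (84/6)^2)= 528914045917/782258400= 676.14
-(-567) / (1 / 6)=3402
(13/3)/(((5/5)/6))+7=33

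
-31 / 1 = -31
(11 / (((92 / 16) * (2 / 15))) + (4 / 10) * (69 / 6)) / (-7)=-2179 / 805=-2.71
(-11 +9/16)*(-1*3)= 501/16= 31.31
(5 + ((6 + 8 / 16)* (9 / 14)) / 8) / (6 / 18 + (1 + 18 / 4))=3711 / 3920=0.95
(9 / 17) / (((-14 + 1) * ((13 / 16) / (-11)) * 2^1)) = 792 / 2873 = 0.28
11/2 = 5.50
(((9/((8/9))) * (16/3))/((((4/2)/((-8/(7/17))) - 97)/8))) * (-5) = 48960/2201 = 22.24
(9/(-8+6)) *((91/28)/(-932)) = 117/7456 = 0.02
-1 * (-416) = 416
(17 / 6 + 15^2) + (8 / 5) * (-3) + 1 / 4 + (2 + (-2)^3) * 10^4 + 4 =-3586363 / 60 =-59772.72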